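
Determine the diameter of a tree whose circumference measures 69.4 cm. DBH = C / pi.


DBH = C / pi = 69.4 / 3.141593 = 22.0907 ≈ 22.09 cm

22.09 cm


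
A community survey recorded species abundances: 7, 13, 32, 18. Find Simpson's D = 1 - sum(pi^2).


Total N = 7 + 13 + 32 + 18 = 70
Per-species terms:
  p = 7/70 = 0.100000; p^2 = 0.100000^2 = 0.010000
  p = 13/70 = 0.185714; p^2 = 0.185714^2 = 0.034490
  p = 32/70 = 0.457143; p^2 = 0.457143^2 = 0.208980
  p = 18/70 = 0.257143; p^2 = 0.257143^2 = 0.066123
sum(p^2) = 0.010000 + 0.034490 + 0.208980 + 0.066123 = 0.319593
D = 1 - 0.319593 = 0.680407 ≈ 0.6804

0.6804


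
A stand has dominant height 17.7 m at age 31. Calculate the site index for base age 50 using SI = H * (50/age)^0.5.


50/31 = 1.61290
(1.61290)^0.5 = 1.27000
SI = 17.7 * 1.27000 = 22.4790 ≈ 22.5 m

22.5 m


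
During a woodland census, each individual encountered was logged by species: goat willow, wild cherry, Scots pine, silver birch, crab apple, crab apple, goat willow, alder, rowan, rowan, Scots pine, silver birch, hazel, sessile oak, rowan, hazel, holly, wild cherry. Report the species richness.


Total individuals logged = 18
Distinct species (count of individuals): goat willow (2), wild cherry (2), Scots pine (2), silver birch (2), crab apple (2), alder (1), rowan (3), hazel (2), sessile oak (1), holly (1)
Species richness = number of distinct species = 10

10


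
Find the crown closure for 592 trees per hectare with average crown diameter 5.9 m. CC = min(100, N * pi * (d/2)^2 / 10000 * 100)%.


(d/2)^2 = (5.9/2)^2 = 2.95^2 = 8.7025
Crown area = 3.141593 * 8.7025 = 27.3397 m^2
N * area / 10000 * 100 = 592 * 27.3397 / 10000 * 100 = 161.851
CC = min(100, 161.851) = 100%

100%


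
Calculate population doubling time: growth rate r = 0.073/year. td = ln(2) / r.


td = ln(2) / 0.073 = 0.693147 / 0.073 = 9.49516 ≈ 9.5 years

9.5 years


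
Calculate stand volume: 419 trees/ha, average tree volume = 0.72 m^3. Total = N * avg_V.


V_stand = 419 * 0.72 = 301.68 ≈ 301.7 m^3/ha

301.7 m^3/ha


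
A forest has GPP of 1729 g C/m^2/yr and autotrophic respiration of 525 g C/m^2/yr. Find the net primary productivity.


NPP = GPP - Ra = 1729 - 525 = 1204 g C/m^2/yr

1204 g C/m^2/yr


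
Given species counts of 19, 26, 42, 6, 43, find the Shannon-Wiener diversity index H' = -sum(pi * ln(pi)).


Total N = 19 + 26 + 42 + 6 + 43 = 136
Per-species terms:
  p = 19/136 = 0.139706; ln(p) = -1.968215; p*ln(p) = 0.139706 * (-1.968215) = -0.274971
  p = 26/136 = 0.191176; ln(p) = -1.654561; p*ln(p) = 0.191176 * (-1.654561) = -0.316312
  p = 42/136 = 0.308824; ln(p) = -1.174984; p*ln(p) = 0.308824 * (-1.174984) = -0.362863
  p = 6/136 = 0.044118; ln(p) = -3.120887; p*ln(p) = 0.044118 * (-3.120887) = -0.137687
  p = 43/136 = 0.316176; ln(p) = -1.151456; p*ln(p) = 0.316176 * (-1.151456) = -0.364063
sum(p*ln(p)) = (-0.274971) + (-0.316312) + (-0.362863) + (-0.137687) + (-0.364063) = -1.455896
H' = -(-1.455896) = 1.455896 ≈ 1.4559

1.4559


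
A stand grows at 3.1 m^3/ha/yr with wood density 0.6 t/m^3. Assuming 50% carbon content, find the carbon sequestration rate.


C = 3.1 * 0.6 * 0.5 = 0.93 t C/ha/yr

0.93 t C/ha/yr


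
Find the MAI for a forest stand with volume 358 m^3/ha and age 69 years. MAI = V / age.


MAI = 358 / 69 = 5.1884 ≈ 5.19 m^3/ha/yr

5.19 m^3/ha/yr


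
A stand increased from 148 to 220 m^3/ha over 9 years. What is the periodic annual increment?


PAI = (V2 - V1) / period = (220 - 148) / 9 = 72 / 9 = 8.00 m^3/ha/yr

8.00 m^3/ha/yr


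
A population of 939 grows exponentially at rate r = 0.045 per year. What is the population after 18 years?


r*t = 0.045 * 18 = 0.81
exp(0.81) = 2.24791
N = 939 * 2.24791 = 2110.79 ≈ 2111

2111


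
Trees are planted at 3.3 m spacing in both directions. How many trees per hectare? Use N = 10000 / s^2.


N = 10000 / 3.3^2 = 10000 / 10.89 = 918.274 ≈ 918 trees/ha

918 trees/ha


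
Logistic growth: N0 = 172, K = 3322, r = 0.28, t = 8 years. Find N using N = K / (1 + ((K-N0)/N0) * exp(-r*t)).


(K - N0)/N0 = (3322 - 172)/172 = 3150/172 = 18.3140
r*t = 0.28 * 8 = 2.24; exp(-2.24) = 0.106459
18.3140 * 0.106459 = 1.94969
1 + 1.94969 = 2.94969
N = 3322 / 2.94969 = 1126.22 ≈ 1126

1126


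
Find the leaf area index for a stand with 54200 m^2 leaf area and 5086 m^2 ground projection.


LAI = 54200 / 5086 = 10.6567 ≈ 10.66

10.66


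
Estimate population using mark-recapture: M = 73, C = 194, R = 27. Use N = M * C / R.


N = M * C / R = 73 * 194 / 27 = 14162 / 27 = 524.52 ≈ 525

525 individuals


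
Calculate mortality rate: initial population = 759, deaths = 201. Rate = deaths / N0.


Mortality rate = 201 / 759 = 0.264822 ≈ 0.2648

0.2648


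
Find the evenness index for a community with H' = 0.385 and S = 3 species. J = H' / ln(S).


ln(3) = 1.09861
J = H' / ln(S) = 0.385 / 1.09861 = 0.350443 ≈ 0.3504

0.3504


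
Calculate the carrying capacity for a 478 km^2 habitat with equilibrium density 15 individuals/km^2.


K = 15 * 478 = 7170 individuals

7170 individuals


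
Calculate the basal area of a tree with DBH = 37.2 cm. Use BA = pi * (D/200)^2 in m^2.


D/200 = 37.2/200 = 0.186 m
(D/200)^2 = 0.186^2 = 0.034596
BA = 3.141593 * 0.034596 = 0.108687 ≈ 0.1087 m^2

0.1087 m^2


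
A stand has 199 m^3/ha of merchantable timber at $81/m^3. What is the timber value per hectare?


Value = 199 * 81 = $16119/ha

$16119/ha


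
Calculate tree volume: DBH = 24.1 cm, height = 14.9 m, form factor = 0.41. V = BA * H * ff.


(D/200)^2 = (24.1/200)^2 = 0.1205^2 = 0.01452025
BA = 3.141593 * 0.01452025 = 0.0456167 m^2
V = 0.0456167 * 14.9 * 0.41 = 0.278672 ≈ 0.279 m^3

0.279 m^3


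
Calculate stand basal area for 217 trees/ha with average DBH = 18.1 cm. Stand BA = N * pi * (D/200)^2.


(D/200)^2 = (18.1/200)^2 = 0.0905^2 = 0.00819025
Individual BA = 3.141593 * 0.00819025 = 0.0257304 m^2
Stand BA = 217 * 0.0257304 = 5.58350 ≈ 5.58 m^2/ha

5.58 m^2/ha


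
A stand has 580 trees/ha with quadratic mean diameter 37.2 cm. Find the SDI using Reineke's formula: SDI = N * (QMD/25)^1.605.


QMD/25 = 37.2/25 = 1.488
(1.488)^1.605 = exp(1.605 * ln(1.488)) = exp(1.605 * 0.397433) = exp(0.637880) = 1.89246
SDI = 580 * 1.89246 = 1097.63 ≈ 1098

1098


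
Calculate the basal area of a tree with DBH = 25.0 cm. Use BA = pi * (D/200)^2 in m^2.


D/200 = 25.0/200 = 0.125 m
(D/200)^2 = 0.125^2 = 0.015625
BA = 3.141593 * 0.015625 = 0.0490874 ≈ 0.0491 m^2

0.0491 m^2


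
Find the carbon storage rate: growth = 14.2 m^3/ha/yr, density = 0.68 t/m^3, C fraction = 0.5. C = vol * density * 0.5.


C = 14.2 * 0.68 * 0.5 = 4.828 ≈ 4.83 t C/ha/yr

4.83 t C/ha/yr


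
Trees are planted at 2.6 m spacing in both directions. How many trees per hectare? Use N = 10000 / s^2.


N = 10000 / 2.6^2 = 10000 / 6.76 = 1479.29 ≈ 1479 trees/ha

1479 trees/ha


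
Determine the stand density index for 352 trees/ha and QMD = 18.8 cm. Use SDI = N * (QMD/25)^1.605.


QMD/25 = 18.8/25 = 0.752
(0.752)^1.605 = exp(1.605 * ln(0.752)) = exp(1.605 * (-0.285019)) = exp(-0.457455) = 0.632892
SDI = 352 * 0.632892 = 222.778 ≈ 223

223


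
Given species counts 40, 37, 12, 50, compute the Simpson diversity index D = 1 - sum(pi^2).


Total N = 40 + 37 + 12 + 50 = 139
Per-species terms:
  p = 40/139 = 0.287770; p^2 = 0.287770^2 = 0.082812
  p = 37/139 = 0.266187; p^2 = 0.266187^2 = 0.070856
  p = 12/139 = 0.086331; p^2 = 0.086331^2 = 0.007453
  p = 50/139 = 0.359712; p^2 = 0.359712^2 = 0.129393
sum(p^2) = 0.082812 + 0.070856 + 0.007453 + 0.129393 = 0.290514
D = 1 - 0.290514 = 0.709486 ≈ 0.7095

0.7095


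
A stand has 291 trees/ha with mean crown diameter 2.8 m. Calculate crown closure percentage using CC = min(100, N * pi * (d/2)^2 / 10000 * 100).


(d/2)^2 = (2.8/2)^2 = 1.4^2 = 1.96
Crown area = 3.141593 * 1.96 = 6.15752 m^2
N * area / 10000 * 100 = 291 * 6.15752 / 10000 * 100 = 17.9184
CC = min(100, 17.9184) = 17.9184 ≈ 17.9%

17.9%


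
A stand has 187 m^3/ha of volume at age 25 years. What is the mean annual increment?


MAI = 187 / 25 = 7.48 m^3/ha/yr

7.48 m^3/ha/yr


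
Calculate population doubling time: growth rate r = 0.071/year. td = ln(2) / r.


td = ln(2) / 0.071 = 0.693147 / 0.071 = 9.76263 ≈ 9.8 years

9.8 years


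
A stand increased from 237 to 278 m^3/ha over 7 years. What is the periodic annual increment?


PAI = (V2 - V1) / period = (278 - 237) / 7 = 41 / 7 = 5.8571 ≈ 5.86 m^3/ha/yr

5.86 m^3/ha/yr


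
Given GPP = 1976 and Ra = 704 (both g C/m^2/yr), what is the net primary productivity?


NPP = GPP - Ra = 1976 - 704 = 1272 g C/m^2/yr

1272 g C/m^2/yr


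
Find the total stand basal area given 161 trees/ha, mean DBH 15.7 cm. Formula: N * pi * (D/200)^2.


(D/200)^2 = (15.7/200)^2 = 0.0785^2 = 0.00616225
Individual BA = 3.141593 * 0.00616225 = 0.0193593 m^2
Stand BA = 161 * 0.0193593 = 3.11685 ≈ 3.12 m^2/ha

3.12 m^2/ha


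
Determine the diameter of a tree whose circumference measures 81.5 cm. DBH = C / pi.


DBH = C / pi = 81.5 / 3.141593 = 25.9423 ≈ 25.94 cm

25.94 cm


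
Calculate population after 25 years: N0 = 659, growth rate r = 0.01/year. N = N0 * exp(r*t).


r*t = 0.01 * 25 = 0.25
exp(0.25) = 1.28403
N = 659 * 1.28403 = 846.176 ≈ 846

846


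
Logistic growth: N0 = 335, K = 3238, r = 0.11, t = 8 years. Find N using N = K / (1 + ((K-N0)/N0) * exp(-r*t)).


(K - N0)/N0 = (3238 - 335)/335 = 2903/335 = 8.66567
r*t = 0.11 * 8 = 0.88; exp(-0.88) = 0.414783
8.66567 * 0.414783 = 3.59437
1 + 3.59437 = 4.59437
N = 3238 / 4.59437 = 704.776 ≈ 705

705


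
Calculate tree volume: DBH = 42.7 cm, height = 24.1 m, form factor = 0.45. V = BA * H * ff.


(D/200)^2 = (42.7/200)^2 = 0.2135^2 = 0.04558225
BA = 3.141593 * 0.04558225 = 0.143201 m^2
V = 0.143201 * 24.1 * 0.45 = 1.55301 ≈ 1.553 m^3

1.553 m^3


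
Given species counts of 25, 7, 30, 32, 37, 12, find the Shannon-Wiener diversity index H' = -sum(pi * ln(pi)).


Total N = 25 + 7 + 30 + 32 + 37 + 12 = 143
Per-species terms:
  p = 25/143 = 0.174825; ln(p) = -1.743970; p*ln(p) = 0.174825 * (-1.743970) = -0.304890
  p = 7/143 = 0.048951; ln(p) = -3.016935; p*ln(p) = 0.048951 * (-3.016935) = -0.147682
  p = 30/143 = 0.209790; ln(p) = -1.561648; p*ln(p) = 0.209790 * (-1.561648) = -0.327618
  p = 32/143 = 0.223776; ln(p) = -1.497110; p*ln(p) = 0.223776 * (-1.497110) = -0.335017
  p = 37/143 = 0.258741; ln(p) = -1.351928; p*ln(p) = 0.258741 * (-1.351928) = -0.349799
  p = 12/143 = 0.083916; ln(p) = -2.477939; p*ln(p) = 0.083916 * (-2.477939) = -0.207939
sum(p*ln(p)) = (-0.304890) + (-0.147682) + (-0.327618) + (-0.335017) + (-0.349799) + (-0.207939) = -1.672945
H' = -(-1.672945) = 1.672945 ≈ 1.6729

1.6729


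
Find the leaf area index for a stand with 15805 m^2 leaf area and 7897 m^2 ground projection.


LAI = 15805 / 7897 = 2.0014 ≈ 2.00

2.00


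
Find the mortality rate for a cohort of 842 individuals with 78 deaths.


Mortality rate = 78 / 842 = 0.092637 ≈ 0.0926

0.0926


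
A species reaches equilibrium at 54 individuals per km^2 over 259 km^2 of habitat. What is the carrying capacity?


K = 54 * 259 = 13986 individuals

13986 individuals


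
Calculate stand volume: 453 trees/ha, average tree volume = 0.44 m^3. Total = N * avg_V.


V_stand = 453 * 0.44 = 199.32 ≈ 199.3 m^3/ha

199.3 m^3/ha


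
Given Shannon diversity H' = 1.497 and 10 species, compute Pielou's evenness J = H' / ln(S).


ln(10) = 2.30259
J = H' / ln(S) = 1.497 / 2.30259 = 0.650137 ≈ 0.6501

0.6501


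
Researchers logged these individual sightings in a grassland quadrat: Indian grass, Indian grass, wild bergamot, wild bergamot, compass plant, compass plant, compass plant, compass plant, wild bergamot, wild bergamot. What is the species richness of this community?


Total individuals logged = 10
Distinct species (count of individuals): Indian grass (2), wild bergamot (4), compass plant (4)
Species richness = number of distinct species = 3

3


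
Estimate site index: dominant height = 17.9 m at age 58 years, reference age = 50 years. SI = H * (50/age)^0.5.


50/58 = 0.862069
(0.862069)^0.5 = 0.928477
SI = 17.9 * 0.928477 = 16.6197 ≈ 16.6 m

16.6 m


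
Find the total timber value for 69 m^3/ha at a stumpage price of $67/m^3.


Value = 69 * 67 = $4623/ha

$4623/ha


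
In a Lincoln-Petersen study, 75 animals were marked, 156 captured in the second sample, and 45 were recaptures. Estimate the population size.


N = M * C / R = 75 * 156 / 45 = 11700 / 45 = 260

260 individuals


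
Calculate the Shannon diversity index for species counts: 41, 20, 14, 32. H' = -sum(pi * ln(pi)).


Total N = 41 + 20 + 14 + 32 = 107
Per-species terms:
  p = 41/107 = 0.383178; ln(p) = -0.959256; p*ln(p) = 0.383178 * (-0.959256) = -0.367566
  p = 20/107 = 0.186916; ln(p) = -1.677096; p*ln(p) = 0.186916 * (-1.677096) = -0.313476
  p = 14/107 = 0.130841; ln(p) = -2.033772; p*ln(p) = 0.130841 * (-2.033772) = -0.266101
  p = 32/107 = 0.299065; ln(p) = -1.207094; p*ln(p) = 0.299065 * (-1.207094) = -0.361000
sum(p*ln(p)) = (-0.367566) + (-0.313476) + (-0.266101) + (-0.361000) = -1.308143
H' = -(-1.308143) = 1.308143 ≈ 1.3081

1.3081


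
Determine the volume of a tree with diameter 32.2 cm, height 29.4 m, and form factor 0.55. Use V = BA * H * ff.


(D/200)^2 = (32.2/200)^2 = 0.161^2 = 0.025921
BA = 3.141593 * 0.025921 = 0.0814332 m^2
V = 0.0814332 * 29.4 * 0.55 = 1.31677 ≈ 1.317 m^3

1.317 m^3


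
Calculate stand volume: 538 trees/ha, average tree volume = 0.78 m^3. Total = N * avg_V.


V_stand = 538 * 0.78 = 419.64 ≈ 419.6 m^3/ha

419.6 m^3/ha


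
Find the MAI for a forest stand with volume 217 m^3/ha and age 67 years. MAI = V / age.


MAI = 217 / 67 = 3.2388 ≈ 3.24 m^3/ha/yr

3.24 m^3/ha/yr


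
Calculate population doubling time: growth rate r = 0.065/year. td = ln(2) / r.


td = ln(2) / 0.065 = 0.693147 / 0.065 = 10.6638 ≈ 10.7 years

10.7 years


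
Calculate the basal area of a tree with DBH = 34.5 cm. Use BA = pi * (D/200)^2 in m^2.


D/200 = 34.5/200 = 0.1725 m
(D/200)^2 = 0.1725^2 = 0.02975625
BA = 3.141593 * 0.02975625 = 0.0934820 ≈ 0.0935 m^2

0.0935 m^2


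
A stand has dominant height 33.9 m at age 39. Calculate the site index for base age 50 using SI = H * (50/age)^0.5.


50/39 = 1.28205
(1.28205)^0.5 = 1.13228
SI = 33.9 * 1.13228 = 38.3843 ≈ 38.4 m

38.4 m


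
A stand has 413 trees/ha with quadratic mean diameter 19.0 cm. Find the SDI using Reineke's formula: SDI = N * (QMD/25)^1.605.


QMD/25 = 19.0/25 = 0.76
(0.76)^1.605 = exp(1.605 * ln(0.76)) = exp(1.605 * (-0.274437)) = exp(-0.440471) = 0.643733
SDI = 413 * 0.643733 = 265.862 ≈ 266

266


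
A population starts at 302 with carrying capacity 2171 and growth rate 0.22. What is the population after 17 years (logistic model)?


(K - N0)/N0 = (2171 - 302)/302 = 1869/302 = 6.18874
r*t = 0.22 * 17 = 3.74; exp(-3.74) = 0.0237541
6.18874 * 0.0237541 = 0.147008
1 + 0.147008 = 1.14701
N = 2171 / 1.14701 = 1892.75 ≈ 1893

1893


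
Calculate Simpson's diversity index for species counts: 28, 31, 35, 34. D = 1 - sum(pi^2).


Total N = 28 + 31 + 35 + 34 = 128
Per-species terms:
  p = 28/128 = 0.218750; p^2 = 0.218750^2 = 0.047852
  p = 31/128 = 0.242188; p^2 = 0.242188^2 = 0.058655
  p = 35/128 = 0.273438; p^2 = 0.273438^2 = 0.074768
  p = 34/128 = 0.265625; p^2 = 0.265625^2 = 0.070557
sum(p^2) = 0.047852 + 0.058655 + 0.074768 + 0.070557 = 0.251832
D = 1 - 0.251832 = 0.748168 ≈ 0.7482

0.7482


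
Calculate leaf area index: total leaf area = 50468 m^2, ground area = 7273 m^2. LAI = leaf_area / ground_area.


LAI = 50468 / 7273 = 6.9391 ≈ 6.94

6.94


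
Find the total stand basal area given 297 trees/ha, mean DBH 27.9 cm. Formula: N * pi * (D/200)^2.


(D/200)^2 = (27.9/200)^2 = 0.1395^2 = 0.01946025
Individual BA = 3.141593 * 0.01946025 = 0.0611362 m^2
Stand BA = 297 * 0.0611362 = 18.1575 ≈ 18.16 m^2/ha

18.16 m^2/ha


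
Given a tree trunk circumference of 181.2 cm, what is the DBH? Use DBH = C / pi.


DBH = C / pi = 181.2 / 3.141593 = 57.6777 ≈ 57.68 cm

57.68 cm


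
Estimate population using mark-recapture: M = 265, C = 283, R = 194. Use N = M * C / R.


N = M * C / R = 265 * 283 / 194 = 74995 / 194 = 386.57 ≈ 387

387 individuals


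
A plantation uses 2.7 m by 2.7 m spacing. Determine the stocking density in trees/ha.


N = 10000 / 2.7^2 = 10000 / 7.29 = 1371.74 ≈ 1372 trees/ha

1372 trees/ha


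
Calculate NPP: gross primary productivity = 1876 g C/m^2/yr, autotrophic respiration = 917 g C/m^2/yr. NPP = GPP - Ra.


NPP = GPP - Ra = 1876 - 917 = 959 g C/m^2/yr

959 g C/m^2/yr


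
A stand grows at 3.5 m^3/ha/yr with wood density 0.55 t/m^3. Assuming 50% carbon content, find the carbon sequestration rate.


C = 3.5 * 0.55 * 0.5 = 0.9625 ≈ 0.96 t C/ha/yr

0.96 t C/ha/yr


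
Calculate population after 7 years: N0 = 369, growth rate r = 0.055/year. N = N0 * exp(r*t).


r*t = 0.055 * 7 = 0.385
exp(0.385) = 1.46961
N = 369 * 1.46961 = 542.286 ≈ 542

542


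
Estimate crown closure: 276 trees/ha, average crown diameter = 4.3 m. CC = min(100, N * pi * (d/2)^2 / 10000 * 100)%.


(d/2)^2 = (4.3/2)^2 = 2.15^2 = 4.6225
Crown area = 3.141593 * 4.6225 = 14.5220 m^2
N * area / 10000 * 100 = 276 * 14.5220 / 10000 * 100 = 40.0807
CC = min(100, 40.0807) = 40.0807 ≈ 40.1%

40.1%


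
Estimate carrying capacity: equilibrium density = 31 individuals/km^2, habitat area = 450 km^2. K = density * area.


K = 31 * 450 = 13950 individuals

13950 individuals


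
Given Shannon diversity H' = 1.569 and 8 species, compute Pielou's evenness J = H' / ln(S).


ln(8) = 2.07944
J = H' / ln(S) = 1.569 / 2.07944 = 0.754530 ≈ 0.7545

0.7545


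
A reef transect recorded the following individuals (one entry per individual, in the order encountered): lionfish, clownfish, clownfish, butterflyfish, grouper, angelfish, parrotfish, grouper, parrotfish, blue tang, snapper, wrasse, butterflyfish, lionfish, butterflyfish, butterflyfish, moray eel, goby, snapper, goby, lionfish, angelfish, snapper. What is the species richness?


Total individuals logged = 23
Distinct species (count of individuals): lionfish (3), clownfish (2), butterflyfish (4), grouper (2), angelfish (2), parrotfish (2), blue tang (1), snapper (3), wrasse (1), moray eel (1), goby (2)
Species richness = number of distinct species = 11

11


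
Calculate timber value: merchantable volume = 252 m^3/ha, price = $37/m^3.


Value = 252 * 37 = $9324/ha

$9324/ha


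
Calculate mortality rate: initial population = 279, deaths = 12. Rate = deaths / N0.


Mortality rate = 12 / 279 = 0.043011 ≈ 0.0430

0.0430


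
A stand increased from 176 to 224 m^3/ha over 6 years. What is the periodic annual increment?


PAI = (V2 - V1) / period = (224 - 176) / 6 = 48 / 6 = 8.00 m^3/ha/yr

8.00 m^3/ha/yr


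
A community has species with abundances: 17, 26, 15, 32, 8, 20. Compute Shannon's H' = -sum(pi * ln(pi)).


Total N = 17 + 26 + 15 + 32 + 8 + 20 = 118
Per-species terms:
  p = 17/118 = 0.144068; ln(p) = -1.937470; p*ln(p) = 0.144068 * (-1.937470) = -0.279127
  p = 26/118 = 0.220339; ln(p) = -1.512588; p*ln(p) = 0.220339 * (-1.512588) = -0.333282
  p = 15/118 = 0.127119; ln(p) = -2.062632; p*ln(p) = 0.127119 * (-2.062632) = -0.262200
  p = 32/118 = 0.271186; ln(p) = -1.304950; p*ln(p) = 0.271186 * (-1.304950) = -0.353884
  p = 8/118 = 0.067797; ln(p) = -2.691237; p*ln(p) = 0.067797 * (-2.691237) = -0.182458
  p = 20/118 = 0.169492; ln(p) = -1.774950; p*ln(p) = 0.169492 * (-1.774950) = -0.300840
sum(p*ln(p)) = (-0.279127) + (-0.333282) + (-0.262200) + (-0.353884) + (-0.182458) + (-0.300840) = -1.711791
H' = -(-1.711791) = 1.711791 ≈ 1.7118

1.7118


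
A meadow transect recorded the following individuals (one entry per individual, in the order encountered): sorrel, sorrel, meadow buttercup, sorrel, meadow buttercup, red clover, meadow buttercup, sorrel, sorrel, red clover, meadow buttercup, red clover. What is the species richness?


Total individuals logged = 12
Distinct species (count of individuals): sorrel (5), meadow buttercup (4), red clover (3)
Species richness = number of distinct species = 3

3


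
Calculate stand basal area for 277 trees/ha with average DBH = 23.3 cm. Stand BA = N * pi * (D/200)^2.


(D/200)^2 = (23.3/200)^2 = 0.1165^2 = 0.01357225
Individual BA = 3.141593 * 0.01357225 = 0.0426385 m^2
Stand BA = 277 * 0.0426385 = 11.8109 ≈ 11.81 m^2/ha

11.81 m^2/ha


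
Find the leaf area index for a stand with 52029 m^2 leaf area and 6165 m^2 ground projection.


LAI = 52029 / 6165 = 8.4394 ≈ 8.44

8.44


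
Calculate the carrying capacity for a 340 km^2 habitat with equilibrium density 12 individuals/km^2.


K = 12 * 340 = 4080 individuals

4080 individuals


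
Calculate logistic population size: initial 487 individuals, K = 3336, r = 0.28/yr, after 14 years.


(K - N0)/N0 = (3336 - 487)/487 = 2849/487 = 5.85010
r*t = 0.28 * 14 = 3.92; exp(-3.92) = 0.0198411
5.85010 * 0.0198411 = 0.116072
1 + 0.116072 = 1.11607
N = 3336 / 1.11607 = 2989.06 ≈ 2989

2989


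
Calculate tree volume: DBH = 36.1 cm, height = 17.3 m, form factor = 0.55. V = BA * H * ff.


(D/200)^2 = (36.1/200)^2 = 0.1805^2 = 0.03258025
BA = 3.141593 * 0.03258025 = 0.102354 m^2
V = 0.102354 * 17.3 * 0.55 = 0.973898 ≈ 0.974 m^3

0.974 m^3


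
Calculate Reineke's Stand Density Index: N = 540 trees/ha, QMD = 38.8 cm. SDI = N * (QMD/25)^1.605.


QMD/25 = 38.8/25 = 1.552
(1.552)^1.605 = exp(1.605 * ln(1.552)) = exp(1.605 * 0.439544) = exp(0.705468) = 2.02479
SDI = 540 * 2.02479 = 1093.39 ≈ 1093

1093


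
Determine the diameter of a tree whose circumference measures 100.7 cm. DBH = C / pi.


DBH = C / pi = 100.7 / 3.141593 = 32.0538 ≈ 32.05 cm

32.05 cm


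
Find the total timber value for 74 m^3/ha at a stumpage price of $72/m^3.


Value = 74 * 72 = $5328/ha

$5328/ha


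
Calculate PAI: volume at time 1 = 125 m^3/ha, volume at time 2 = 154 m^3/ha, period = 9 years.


PAI = (V2 - V1) / period = (154 - 125) / 9 = 29 / 9 = 3.2222 ≈ 3.22 m^3/ha/yr

3.22 m^3/ha/yr


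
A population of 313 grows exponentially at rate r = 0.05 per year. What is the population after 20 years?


r*t = 0.05 * 20 = 1
exp(1) = 2.71828
N = 313 * 2.71828 = 850.822 ≈ 851

851


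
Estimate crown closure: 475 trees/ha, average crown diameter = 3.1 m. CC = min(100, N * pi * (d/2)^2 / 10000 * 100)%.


(d/2)^2 = (3.1/2)^2 = 1.55^2 = 2.4025
Crown area = 3.141593 * 2.4025 = 7.54768 m^2
N * area / 10000 * 100 = 475 * 7.54768 / 10000 * 100 = 35.8515
CC = min(100, 35.8515) = 35.8515 ≈ 35.9%

35.9%


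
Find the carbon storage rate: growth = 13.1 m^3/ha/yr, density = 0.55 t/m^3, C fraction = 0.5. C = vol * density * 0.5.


C = 13.1 * 0.55 * 0.5 = 3.6025 ≈ 3.60 t C/ha/yr

3.60 t C/ha/yr


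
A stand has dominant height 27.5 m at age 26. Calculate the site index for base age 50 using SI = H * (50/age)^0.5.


50/26 = 1.92308
(1.92308)^0.5 = 1.38675
SI = 27.5 * 1.38675 = 38.1356 ≈ 38.1 m

38.1 m


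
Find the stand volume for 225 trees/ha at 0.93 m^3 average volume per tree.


V_stand = 225 * 0.93 = 209.25 ≈ 209.3 m^3/ha

209.3 m^3/ha


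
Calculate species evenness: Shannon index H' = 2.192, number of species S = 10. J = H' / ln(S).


ln(10) = 2.30259
J = H' / ln(S) = 2.192 / 2.30259 = 0.951971 ≈ 0.9520

0.9520


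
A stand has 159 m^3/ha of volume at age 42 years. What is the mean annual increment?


MAI = 159 / 42 = 3.7857 ≈ 3.79 m^3/ha/yr

3.79 m^3/ha/yr


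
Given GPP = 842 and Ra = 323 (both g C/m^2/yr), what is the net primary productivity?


NPP = GPP - Ra = 842 - 323 = 519 g C/m^2/yr

519 g C/m^2/yr


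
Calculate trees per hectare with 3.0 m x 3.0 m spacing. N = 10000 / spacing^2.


N = 10000 / 3.0^2 = 10000 / 9 = 1111.11 ≈ 1111 trees/ha

1111 trees/ha


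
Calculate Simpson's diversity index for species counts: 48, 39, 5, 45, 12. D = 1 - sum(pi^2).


Total N = 48 + 39 + 5 + 45 + 12 = 149
Per-species terms:
  p = 48/149 = 0.322148; p^2 = 0.322148^2 = 0.103779
  p = 39/149 = 0.261745; p^2 = 0.261745^2 = 0.068510
  p = 5/149 = 0.033557; p^2 = 0.033557^2 = 0.001126
  p = 45/149 = 0.302013; p^2 = 0.302013^2 = 0.091212
  p = 12/149 = 0.080537; p^2 = 0.080537^2 = 0.006486
sum(p^2) = 0.103779 + 0.068510 + 0.001126 + 0.091212 + 0.006486 = 0.271113
D = 1 - 0.271113 = 0.728887 ≈ 0.7289

0.7289


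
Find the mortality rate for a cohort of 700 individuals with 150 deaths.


Mortality rate = 150 / 700 = 0.214286 ≈ 0.2143

0.2143


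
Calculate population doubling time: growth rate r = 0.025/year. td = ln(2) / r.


td = ln(2) / 0.025 = 0.693147 / 0.025 = 27.7259 ≈ 27.7 years

27.7 years


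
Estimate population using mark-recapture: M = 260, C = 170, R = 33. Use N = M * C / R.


N = M * C / R = 260 * 170 / 33 = 44200 / 33 = 1339.39 ≈ 1339

1339 individuals


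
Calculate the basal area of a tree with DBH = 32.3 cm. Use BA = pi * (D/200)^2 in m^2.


D/200 = 32.3/200 = 0.1615 m
(D/200)^2 = 0.1615^2 = 0.02608225
BA = 3.141593 * 0.02608225 = 0.0819398 ≈ 0.0819 m^2

0.0819 m^2


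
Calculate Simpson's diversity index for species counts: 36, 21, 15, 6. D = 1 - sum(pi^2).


Total N = 36 + 21 + 15 + 6 = 78
Per-species terms:
  p = 36/78 = 0.461538; p^2 = 0.461538^2 = 0.213017
  p = 21/78 = 0.269231; p^2 = 0.269231^2 = 0.072485
  p = 15/78 = 0.192308; p^2 = 0.192308^2 = 0.036982
  p = 6/78 = 0.076923; p^2 = 0.076923^2 = 0.005917
sum(p^2) = 0.213017 + 0.072485 + 0.036982 + 0.005917 = 0.328401
D = 1 - 0.328401 = 0.671599 ≈ 0.6716

0.6716


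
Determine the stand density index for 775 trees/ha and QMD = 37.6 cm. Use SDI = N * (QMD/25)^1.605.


QMD/25 = 37.6/25 = 1.504
(1.504)^1.605 = exp(1.605 * ln(1.504)) = exp(1.605 * 0.408128) = exp(0.655045) = 1.92523
SDI = 775 * 1.92523 = 1492.05 ≈ 1492

1492


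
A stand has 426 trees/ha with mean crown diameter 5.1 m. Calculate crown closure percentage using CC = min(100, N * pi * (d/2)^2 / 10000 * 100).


(d/2)^2 = (5.1/2)^2 = 2.55^2 = 6.5025
Crown area = 3.141593 * 6.5025 = 20.4282 m^2
N * area / 10000 * 100 = 426 * 20.4282 / 10000 * 100 = 87.0241
CC = min(100, 87.0241) = 87.0241 ≈ 87.0%

87.0%


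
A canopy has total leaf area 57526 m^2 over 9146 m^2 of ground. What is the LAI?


LAI = 57526 / 9146 = 6.2897 ≈ 6.29

6.29


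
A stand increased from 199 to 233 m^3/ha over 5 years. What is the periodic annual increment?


PAI = (V2 - V1) / period = (233 - 199) / 5 = 34 / 5 = 6.80 m^3/ha/yr

6.80 m^3/ha/yr


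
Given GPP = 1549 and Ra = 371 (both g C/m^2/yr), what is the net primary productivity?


NPP = GPP - Ra = 1549 - 371 = 1178 g C/m^2/yr

1178 g C/m^2/yr


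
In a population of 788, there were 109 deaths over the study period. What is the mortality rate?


Mortality rate = 109 / 788 = 0.138325 ≈ 0.1383

0.1383


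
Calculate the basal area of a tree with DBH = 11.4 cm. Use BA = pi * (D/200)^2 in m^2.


D/200 = 11.4/200 = 0.057 m
(D/200)^2 = 0.057^2 = 0.003249
BA = 3.141593 * 0.003249 = 0.0102070 ≈ 0.0102 m^2

0.0102 m^2


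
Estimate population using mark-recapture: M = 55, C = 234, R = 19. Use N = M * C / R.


N = M * C / R = 55 * 234 / 19 = 12870 / 19 = 677.37 ≈ 677

677 individuals


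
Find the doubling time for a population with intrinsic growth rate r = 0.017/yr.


td = ln(2) / 0.017 = 0.693147 / 0.017 = 40.7734 ≈ 40.8 years

40.8 years


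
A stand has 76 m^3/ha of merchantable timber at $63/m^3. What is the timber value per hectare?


Value = 76 * 63 = $4788/ha

$4788/ha


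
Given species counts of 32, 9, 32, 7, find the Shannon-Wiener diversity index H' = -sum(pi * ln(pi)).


Total N = 32 + 9 + 32 + 7 = 80
Per-species terms:
  p = 32/80 = 0.400000; ln(p) = -0.916291; p*ln(p) = 0.400000 * (-0.916291) = -0.366516
  p = 9/80 = 0.112500; ln(p) = -2.184802; p*ln(p) = 0.112500 * (-2.184802) = -0.245790
  p = 32/80 = 0.400000; ln(p) = -0.916291; p*ln(p) = 0.400000 * (-0.916291) = -0.366516
  p = 7/80 = 0.087500; ln(p) = -2.436116; p*ln(p) = 0.087500 * (-2.436116) = -0.213160
sum(p*ln(p)) = (-0.366516) + (-0.245790) + (-0.366516) + (-0.213160) = -1.191982
H' = -(-1.191982) = 1.191982 ≈ 1.1920

1.1920


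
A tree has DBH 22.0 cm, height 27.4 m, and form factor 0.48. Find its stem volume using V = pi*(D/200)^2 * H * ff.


(D/200)^2 = (22.0/200)^2 = 0.11^2 = 0.0121
BA = 3.141593 * 0.0121 = 0.0380133 m^2
V = 0.0380133 * 27.4 * 0.48 = 0.499951 ≈ 0.500 m^3

0.500 m^3


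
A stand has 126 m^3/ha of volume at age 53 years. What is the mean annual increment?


MAI = 126 / 53 = 2.3774 ≈ 2.38 m^3/ha/yr

2.38 m^3/ha/yr


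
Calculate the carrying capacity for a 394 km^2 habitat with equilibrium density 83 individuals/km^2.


K = 83 * 394 = 32702 individuals

32702 individuals


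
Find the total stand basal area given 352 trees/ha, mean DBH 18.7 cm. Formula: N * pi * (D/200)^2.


(D/200)^2 = (18.7/200)^2 = 0.0935^2 = 0.00874225
Individual BA = 3.141593 * 0.00874225 = 0.0274646 m^2
Stand BA = 352 * 0.0274646 = 9.66754 ≈ 9.67 m^2/ha

9.67 m^2/ha


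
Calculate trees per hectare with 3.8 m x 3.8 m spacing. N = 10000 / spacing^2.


N = 10000 / 3.8^2 = 10000 / 14.44 = 692.521 ≈ 693 trees/ha

693 trees/ha


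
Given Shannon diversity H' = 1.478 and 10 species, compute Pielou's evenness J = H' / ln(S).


ln(10) = 2.30259
J = H' / ln(S) = 1.478 / 2.30259 = 0.641886 ≈ 0.6419

0.6419


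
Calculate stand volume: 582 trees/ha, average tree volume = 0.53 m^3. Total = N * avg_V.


V_stand = 582 * 0.53 = 308.46 ≈ 308.5 m^3/ha

308.5 m^3/ha


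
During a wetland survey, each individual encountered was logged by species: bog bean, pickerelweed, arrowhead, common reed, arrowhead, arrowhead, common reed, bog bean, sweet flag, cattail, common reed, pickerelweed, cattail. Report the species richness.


Total individuals logged = 13
Distinct species (count of individuals): bog bean (2), pickerelweed (2), arrowhead (3), common reed (3), sweet flag (1), cattail (2)
Species richness = number of distinct species = 6

6


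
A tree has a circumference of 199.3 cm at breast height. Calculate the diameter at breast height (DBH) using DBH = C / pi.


DBH = C / pi = 199.3 / 3.141593 = 63.4392 ≈ 63.44 cm

63.44 cm


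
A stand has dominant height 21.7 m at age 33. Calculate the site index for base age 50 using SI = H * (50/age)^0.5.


50/33 = 1.51515
(1.51515)^0.5 = 1.23091
SI = 21.7 * 1.23091 = 26.7107 ≈ 26.7 m

26.7 m


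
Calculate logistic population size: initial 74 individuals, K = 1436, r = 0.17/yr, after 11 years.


(K - N0)/N0 = (1436 - 74)/74 = 1362/74 = 18.4054
r*t = 0.17 * 11 = 1.87; exp(-1.87) = 0.154124
18.4054 * 0.154124 = 2.83671
1 + 2.83671 = 3.83671
N = 1436 / 3.83671 = 374.279 ≈ 374

374


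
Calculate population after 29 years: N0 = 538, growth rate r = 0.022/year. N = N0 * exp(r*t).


r*t = 0.022 * 29 = 0.638
exp(0.638) = 1.89269
N = 538 * 1.89269 = 1018.27 ≈ 1018

1018


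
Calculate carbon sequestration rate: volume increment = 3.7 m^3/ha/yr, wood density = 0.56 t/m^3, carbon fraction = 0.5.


C = 3.7 * 0.56 * 0.5 = 1.036 ≈ 1.04 t C/ha/yr

1.04 t C/ha/yr


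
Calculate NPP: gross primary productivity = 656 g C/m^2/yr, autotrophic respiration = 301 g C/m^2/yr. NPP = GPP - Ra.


NPP = GPP - Ra = 656 - 301 = 355 g C/m^2/yr

355 g C/m^2/yr


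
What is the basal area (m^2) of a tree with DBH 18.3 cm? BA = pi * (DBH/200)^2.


D/200 = 18.3/200 = 0.0915 m
(D/200)^2 = 0.0915^2 = 0.00837225
BA = 3.141593 * 0.00837225 = 0.0263022 ≈ 0.0263 m^2

0.0263 m^2


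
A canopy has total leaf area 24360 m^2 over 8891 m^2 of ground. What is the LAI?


LAI = 24360 / 8891 = 2.7398 ≈ 2.74

2.74


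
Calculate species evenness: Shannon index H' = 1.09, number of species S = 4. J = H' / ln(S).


ln(4) = 1.38629
J = H' / ln(S) = 1.09 / 1.38629 = 0.786271 ≈ 0.7863

0.7863


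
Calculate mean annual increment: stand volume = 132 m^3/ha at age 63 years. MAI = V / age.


MAI = 132 / 63 = 2.0952 ≈ 2.10 m^3/ha/yr

2.10 m^3/ha/yr


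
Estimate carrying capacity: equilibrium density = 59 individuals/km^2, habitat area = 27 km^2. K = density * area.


K = 59 * 27 = 1593 individuals

1593 individuals


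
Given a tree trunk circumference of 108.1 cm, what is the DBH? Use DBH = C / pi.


DBH = C / pi = 108.1 / 3.141593 = 34.4093 ≈ 34.41 cm

34.41 cm


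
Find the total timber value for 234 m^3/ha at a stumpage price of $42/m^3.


Value = 234 * 42 = $9828/ha

$9828/ha


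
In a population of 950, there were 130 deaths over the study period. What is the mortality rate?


Mortality rate = 130 / 950 = 0.136842 ≈ 0.1368

0.1368


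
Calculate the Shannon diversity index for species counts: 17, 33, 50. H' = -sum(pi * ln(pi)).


Total N = 17 + 33 + 50 = 100
Per-species terms:
  p = 17/100 = 0.170000; ln(p) = -1.771957; p*ln(p) = 0.170000 * (-1.771957) = -0.301233
  p = 33/100 = 0.330000; ln(p) = -1.108663; p*ln(p) = 0.330000 * (-1.108663) = -0.365859
  p = 50/100 = 0.500000; ln(p) = -0.693147; p*ln(p) = 0.500000 * (-0.693147) = -0.346574
sum(p*ln(p)) = (-0.301233) + (-0.365859) + (-0.346574) = -1.013666
H' = -(-1.013666) = 1.013666 ≈ 1.0137

1.0137


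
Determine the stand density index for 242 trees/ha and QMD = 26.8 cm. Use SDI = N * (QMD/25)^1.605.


QMD/25 = 26.8/25 = 1.072
(1.072)^1.605 = exp(1.605 * ln(1.072)) = exp(1.605 * 0.0695261) = exp(0.111589) = 1.11805
SDI = 242 * 1.11805 = 270.568 ≈ 271

271


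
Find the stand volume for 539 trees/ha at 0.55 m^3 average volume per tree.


V_stand = 539 * 0.55 = 296.45 ≈ 296.5 m^3/ha

296.5 m^3/ha


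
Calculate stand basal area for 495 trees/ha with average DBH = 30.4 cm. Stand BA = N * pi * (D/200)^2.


(D/200)^2 = (30.4/200)^2 = 0.152^2 = 0.023104
Individual BA = 3.141593 * 0.023104 = 0.0725834 m^2
Stand BA = 495 * 0.0725834 = 35.9288 ≈ 35.93 m^2/ha

35.93 m^2/ha


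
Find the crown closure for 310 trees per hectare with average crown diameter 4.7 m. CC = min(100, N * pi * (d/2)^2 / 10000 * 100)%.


(d/2)^2 = (4.7/2)^2 = 2.35^2 = 5.5225
Crown area = 3.141593 * 5.5225 = 17.3494 m^2
N * area / 10000 * 100 = 310 * 17.3494 / 10000 * 100 = 53.7831
CC = min(100, 53.7831) = 53.7831 ≈ 53.8%

53.8%


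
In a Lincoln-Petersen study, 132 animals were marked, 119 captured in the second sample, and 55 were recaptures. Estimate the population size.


N = M * C / R = 132 * 119 / 55 = 15708 / 55 = 285.60 ≈ 286

286 individuals


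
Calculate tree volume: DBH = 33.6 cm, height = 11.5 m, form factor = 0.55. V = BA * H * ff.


(D/200)^2 = (33.6/200)^2 = 0.168^2 = 0.028224
BA = 3.141593 * 0.028224 = 0.0886683 m^2
V = 0.0886683 * 11.5 * 0.55 = 0.560827 ≈ 0.561 m^3

0.561 m^3


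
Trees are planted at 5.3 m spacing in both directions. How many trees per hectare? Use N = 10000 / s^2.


N = 10000 / 5.3^2 = 10000 / 28.09 = 355.999 ≈ 356 trees/ha

356 trees/ha


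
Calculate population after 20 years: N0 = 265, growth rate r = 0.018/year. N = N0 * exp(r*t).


r*t = 0.018 * 20 = 0.36
exp(0.36) = 1.43333
N = 265 * 1.43333 = 379.832 ≈ 380

380


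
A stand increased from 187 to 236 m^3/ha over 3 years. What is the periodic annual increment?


PAI = (V2 - V1) / period = (236 - 187) / 3 = 49 / 3 = 16.3333 ≈ 16.33 m^3/ha/yr

16.33 m^3/ha/yr


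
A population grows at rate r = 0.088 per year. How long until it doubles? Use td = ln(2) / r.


td = ln(2) / 0.088 = 0.693147 / 0.088 = 7.87667 ≈ 7.9 years

7.9 years


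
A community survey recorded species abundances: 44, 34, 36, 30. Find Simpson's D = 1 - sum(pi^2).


Total N = 44 + 34 + 36 + 30 = 144
Per-species terms:
  p = 44/144 = 0.305556; p^2 = 0.305556^2 = 0.093364
  p = 34/144 = 0.236111; p^2 = 0.236111^2 = 0.055748
  p = 36/144 = 0.250000; p^2 = 0.250000^2 = 0.062500
  p = 30/144 = 0.208333; p^2 = 0.208333^2 = 0.043403
sum(p^2) = 0.093364 + 0.055748 + 0.062500 + 0.043403 = 0.255015
D = 1 - 0.255015 = 0.744985 ≈ 0.7450

0.7450


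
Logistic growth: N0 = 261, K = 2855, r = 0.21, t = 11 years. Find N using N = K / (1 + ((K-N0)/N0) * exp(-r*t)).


(K - N0)/N0 = (2855 - 261)/261 = 2594/261 = 9.93870
r*t = 0.21 * 11 = 2.31; exp(-2.31) = 0.0992613
9.93870 * 0.0992613 = 0.986528
1 + 0.986528 = 1.98653
N = 2855 / 1.98653 = 1437.18 ≈ 1437

1437


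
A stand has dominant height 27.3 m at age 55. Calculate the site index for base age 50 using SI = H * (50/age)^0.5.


50/55 = 0.909091
(0.909091)^0.5 = 0.953463
SI = 27.3 * 0.953463 = 26.0295 ≈ 26.0 m

26.0 m


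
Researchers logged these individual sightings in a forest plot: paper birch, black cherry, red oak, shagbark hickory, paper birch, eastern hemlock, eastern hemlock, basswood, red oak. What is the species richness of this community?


Total individuals logged = 9
Distinct species (count of individuals): paper birch (2), black cherry (1), red oak (2), shagbark hickory (1), eastern hemlock (2), basswood (1)
Species richness = number of distinct species = 6

6


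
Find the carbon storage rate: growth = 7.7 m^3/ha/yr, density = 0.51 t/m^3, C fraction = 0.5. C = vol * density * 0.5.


C = 7.7 * 0.51 * 0.5 = 1.9635 ≈ 1.96 t C/ha/yr

1.96 t C/ha/yr


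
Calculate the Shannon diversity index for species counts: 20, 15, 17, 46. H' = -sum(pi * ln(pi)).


Total N = 20 + 15 + 17 + 46 = 98
Per-species terms:
  p = 20/98 = 0.204082; ln(p) = -1.589233; p*ln(p) = 0.204082 * (-1.589233) = -0.324334
  p = 15/98 = 0.153061; ln(p) = -1.876919; p*ln(p) = 0.153061 * (-1.876919) = -0.287283
  p = 17/98 = 0.173469; ln(p) = -1.751756; p*ln(p) = 0.173469 * (-1.751756) = -0.303875
  p = 46/98 = 0.469388; ln(p) = -0.756326; p*ln(p) = 0.469388 * (-0.756326) = -0.355010
sum(p*ln(p)) = (-0.324334) + (-0.287283) + (-0.303875) + (-0.355010) = -1.270502
H' = -(-1.270502) = 1.270502 ≈ 1.2705

1.2705


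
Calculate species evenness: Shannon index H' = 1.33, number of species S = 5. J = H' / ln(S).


ln(5) = 1.60944
J = H' / ln(S) = 1.33 / 1.60944 = 0.826374 ≈ 0.8264

0.8264


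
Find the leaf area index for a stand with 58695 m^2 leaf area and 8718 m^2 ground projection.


LAI = 58695 / 8718 = 6.7326 ≈ 6.73

6.73


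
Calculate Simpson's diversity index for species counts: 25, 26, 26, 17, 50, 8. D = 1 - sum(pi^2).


Total N = 25 + 26 + 26 + 17 + 50 + 8 = 152
Per-species terms:
  p = 25/152 = 0.164474; p^2 = 0.164474^2 = 0.027052
  p = 26/152 = 0.171053; p^2 = 0.171053^2 = 0.029259
  p = 26/152 = 0.171053; p^2 = 0.171053^2 = 0.029259
  p = 17/152 = 0.111842; p^2 = 0.111842^2 = 0.012509
  p = 50/152 = 0.328947; p^2 = 0.328947^2 = 0.108206
  p = 8/152 = 0.052632; p^2 = 0.052632^2 = 0.002770
sum(p^2) = 0.027052 + 0.029259 + 0.029259 + 0.012509 + 0.108206 + 0.002770 = 0.209055
D = 1 - 0.209055 = 0.790945 ≈ 0.7909

0.7909


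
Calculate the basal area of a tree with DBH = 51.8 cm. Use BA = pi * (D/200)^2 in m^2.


D/200 = 51.8/200 = 0.259 m
(D/200)^2 = 0.259^2 = 0.067081
BA = 3.141593 * 0.067081 = 0.210741 ≈ 0.2107 m^2

0.2107 m^2


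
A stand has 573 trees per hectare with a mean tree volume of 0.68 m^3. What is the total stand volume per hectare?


V_stand = 573 * 0.68 = 389.64 ≈ 389.6 m^3/ha

389.6 m^3/ha


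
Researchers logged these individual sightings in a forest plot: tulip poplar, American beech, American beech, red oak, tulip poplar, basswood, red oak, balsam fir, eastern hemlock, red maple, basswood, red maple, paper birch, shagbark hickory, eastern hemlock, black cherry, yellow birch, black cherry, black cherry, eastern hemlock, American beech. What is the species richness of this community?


Total individuals logged = 21
Distinct species (count of individuals): tulip poplar (2), American beech (3), red oak (2), basswood (2), balsam fir (1), eastern hemlock (3), red maple (2), paper birch (1), shagbark hickory (1), black cherry (3), yellow birch (1)
Species richness = number of distinct species = 11

11
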